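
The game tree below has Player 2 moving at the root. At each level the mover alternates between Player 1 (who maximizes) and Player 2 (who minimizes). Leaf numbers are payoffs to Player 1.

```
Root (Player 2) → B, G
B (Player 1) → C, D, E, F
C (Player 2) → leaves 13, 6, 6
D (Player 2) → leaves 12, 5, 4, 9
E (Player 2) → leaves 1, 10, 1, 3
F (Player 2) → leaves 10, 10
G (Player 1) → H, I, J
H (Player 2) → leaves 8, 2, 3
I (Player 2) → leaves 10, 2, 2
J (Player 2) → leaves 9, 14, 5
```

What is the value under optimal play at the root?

C (Player 2): min(13, 6, 6) = 6
D (Player 2): min(12, 5, 4, 9) = 4
E (Player 2): min(1, 10, 1, 3) = 1
F (Player 2): min(10, 10) = 10
B (Player 1): max(6, 4, 1, 10) = 10
H (Player 2): min(8, 2, 3) = 2
I (Player 2): min(10, 2, 2) = 2
J (Player 2): min(9, 14, 5) = 5
G (Player 1): max(2, 2, 5) = 5
Root (Player 2): min(10, 5) = 5

5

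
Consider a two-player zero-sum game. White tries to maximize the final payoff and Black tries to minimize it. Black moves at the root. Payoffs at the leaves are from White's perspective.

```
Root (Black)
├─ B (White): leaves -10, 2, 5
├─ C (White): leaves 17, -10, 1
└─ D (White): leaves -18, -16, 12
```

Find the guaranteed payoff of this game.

5

B (White): max(-10, 2, 5) = 5
C (White): max(17, -10, 1) = 17
D (White): max(-18, -16, 12) = 12
Root (Black): min(5, 17, 12) = 5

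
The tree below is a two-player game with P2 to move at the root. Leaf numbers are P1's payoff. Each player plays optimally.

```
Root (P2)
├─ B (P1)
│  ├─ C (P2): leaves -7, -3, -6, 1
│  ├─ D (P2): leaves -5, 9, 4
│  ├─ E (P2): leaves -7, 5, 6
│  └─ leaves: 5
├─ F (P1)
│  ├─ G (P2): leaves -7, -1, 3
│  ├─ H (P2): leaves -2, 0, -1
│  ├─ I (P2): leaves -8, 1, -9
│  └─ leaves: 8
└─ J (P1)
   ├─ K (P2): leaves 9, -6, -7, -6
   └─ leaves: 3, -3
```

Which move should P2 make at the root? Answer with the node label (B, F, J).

J

C (P2): min(-7, -3, -6, 1) = -7
D (P2): min(-5, 9, 4) = -5
E (P2): min(-7, 5, 6) = -7
B (P1): max(-7, -5, -7, 5) = 5
G (P2): min(-7, -1, 3) = -7
H (P2): min(-2, 0, -1) = -2
I (P2): min(-8, 1, -9) = -9
F (P1): max(-7, -2, -9, 8) = 8
K (P2): min(9, -6, -7, -6) = -7
J (P1): max(-7, 3, -3) = 3
Root (P2): min(5, 8, 3) = 3
P2 picks the child with the lowest value: J (value 3).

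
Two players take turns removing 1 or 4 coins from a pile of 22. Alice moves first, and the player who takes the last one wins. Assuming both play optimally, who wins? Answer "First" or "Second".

Positions where the player to move wins (W) vs loses (L):
i:   0  1  2  3  4  5  6  7  8  9 10 11 12 13 14 15 16 17 18 19 20 21 22
     L  W  L  W  W  L  W  L  W  W  L  W  L  W  W  L  W  L  W  W  L  W  L
Position 22 is L, so the second player wins.

Second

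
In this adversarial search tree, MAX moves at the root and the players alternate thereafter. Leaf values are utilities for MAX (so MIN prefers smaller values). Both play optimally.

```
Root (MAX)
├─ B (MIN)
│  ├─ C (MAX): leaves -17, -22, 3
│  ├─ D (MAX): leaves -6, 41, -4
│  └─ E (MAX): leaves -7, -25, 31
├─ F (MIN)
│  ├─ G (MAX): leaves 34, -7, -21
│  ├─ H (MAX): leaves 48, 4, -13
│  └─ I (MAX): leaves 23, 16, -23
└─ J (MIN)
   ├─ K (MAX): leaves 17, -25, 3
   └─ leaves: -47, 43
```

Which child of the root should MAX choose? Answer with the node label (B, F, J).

C (MAX): max(-17, -22, 3) = 3
D (MAX): max(-6, 41, -4) = 41
E (MAX): max(-7, -25, 31) = 31
B (MIN): min(3, 41, 31) = 3
G (MAX): max(34, -7, -21) = 34
H (MAX): max(48, 4, -13) = 48
I (MAX): max(23, 16, -23) = 23
F (MIN): min(34, 48, 23) = 23
K (MAX): max(17, -25, 3) = 17
J (MIN): min(17, -47, 43) = -47
Root (MAX): max(3, 23, -47) = 23
MAX picks the child with the highest value: F (value 23).

F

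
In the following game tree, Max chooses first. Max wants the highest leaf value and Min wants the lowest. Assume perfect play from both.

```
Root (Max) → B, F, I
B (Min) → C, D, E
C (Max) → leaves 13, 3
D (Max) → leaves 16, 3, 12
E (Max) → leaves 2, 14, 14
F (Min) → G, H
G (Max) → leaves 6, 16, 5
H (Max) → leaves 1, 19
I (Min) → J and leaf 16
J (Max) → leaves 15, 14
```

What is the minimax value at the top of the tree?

16

C (Max): max(13, 3) = 13
D (Max): max(16, 3, 12) = 16
E (Max): max(2, 14, 14) = 14
B (Min): min(13, 16, 14) = 13
G (Max): max(6, 16, 5) = 16
H (Max): max(1, 19) = 19
F (Min): min(16, 19) = 16
J (Max): max(15, 14) = 15
I (Min): min(15, 16) = 15
Root (Max): max(13, 16, 15) = 16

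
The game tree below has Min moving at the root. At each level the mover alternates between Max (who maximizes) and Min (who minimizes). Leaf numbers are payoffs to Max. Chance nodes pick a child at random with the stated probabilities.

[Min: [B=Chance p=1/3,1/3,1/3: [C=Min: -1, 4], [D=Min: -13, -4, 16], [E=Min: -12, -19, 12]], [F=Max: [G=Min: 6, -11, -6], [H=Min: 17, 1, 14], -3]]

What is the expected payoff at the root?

C (Min): min(-1, 4) = -1
D (Min): min(-13, -4, 16) = -13
E (Min): min(-12, -19, 12) = -19
B (Chance): 1/3·-1 + 1/3·-13 + 1/3·-19 = -11
G (Min): min(6, -11, -6) = -11
H (Min): min(17, 1, 14) = 1
F (Max): max(-11, 1, -3) = 1
Root (Min): min(-11, 1) = -11

-11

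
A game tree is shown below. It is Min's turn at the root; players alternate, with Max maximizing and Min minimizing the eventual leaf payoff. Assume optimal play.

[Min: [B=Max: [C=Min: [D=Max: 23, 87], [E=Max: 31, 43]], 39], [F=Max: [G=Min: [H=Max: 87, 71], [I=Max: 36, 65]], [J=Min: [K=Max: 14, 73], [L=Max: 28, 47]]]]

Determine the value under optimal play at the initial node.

D (Max): max(23, 87) = 87
E (Max): max(31, 43) = 43
C (Min): min(87, 43) = 43
B (Max): max(43, 39) = 43
H (Max): max(87, 71) = 87
I (Max): max(36, 65) = 65
G (Min): min(87, 65) = 65
K (Max): max(14, 73) = 73
L (Max): max(28, 47) = 47
J (Min): min(73, 47) = 47
F (Max): max(65, 47) = 65
Root (Min): min(43, 65) = 43

43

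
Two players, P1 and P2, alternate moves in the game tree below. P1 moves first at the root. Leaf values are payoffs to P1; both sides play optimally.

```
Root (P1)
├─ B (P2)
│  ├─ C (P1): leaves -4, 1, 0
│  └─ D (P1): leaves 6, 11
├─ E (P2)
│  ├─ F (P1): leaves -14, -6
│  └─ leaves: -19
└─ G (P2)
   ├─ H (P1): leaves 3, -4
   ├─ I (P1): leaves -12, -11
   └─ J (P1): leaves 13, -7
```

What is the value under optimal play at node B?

C: max(-4, 1, 0) = 1
D: max(6, 11) = 11
B: min(1, 11) = 1

1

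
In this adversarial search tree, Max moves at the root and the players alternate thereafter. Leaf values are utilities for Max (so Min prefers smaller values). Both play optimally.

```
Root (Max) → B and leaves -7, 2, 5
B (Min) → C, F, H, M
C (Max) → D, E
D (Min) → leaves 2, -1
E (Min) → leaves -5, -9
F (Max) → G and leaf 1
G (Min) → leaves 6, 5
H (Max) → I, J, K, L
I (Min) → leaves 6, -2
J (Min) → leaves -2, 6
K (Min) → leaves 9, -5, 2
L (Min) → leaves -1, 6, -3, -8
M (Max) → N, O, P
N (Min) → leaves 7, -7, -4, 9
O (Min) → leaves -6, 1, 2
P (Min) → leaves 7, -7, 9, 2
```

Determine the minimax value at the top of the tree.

D (Min): min(2, -1) = -1
E (Min): min(-5, -9) = -9
C (Max): max(-1, -9) = -1
G (Min): min(6, 5) = 5
F (Max): max(5, 1) = 5
I (Min): min(6, -2) = -2
J (Min): min(-2, 6) = -2
K (Min): min(9, -5, 2) = -5
L (Min): min(-1, 6, -3, -8) = -8
H (Max): max(-2, -2, -5, -8) = -2
N (Min): min(7, -7, -4, 9) = -7
O (Min): min(-6, 1, 2) = -6
P (Min): min(7, -7, 9, 2) = -7
M (Max): max(-7, -6, -7) = -6
B (Min): min(-1, 5, -2, -6) = -6
Root (Max): max(-6, -7, 2, 5) = 5

5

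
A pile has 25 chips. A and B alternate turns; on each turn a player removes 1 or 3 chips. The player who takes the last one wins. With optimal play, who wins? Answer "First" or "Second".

W/L table (W = player to move can force a win):
i:   0  1  2  3  4  5  6  7  8  9 10 11 12 13 14 15 16 17 18 19 20 21 22 23 24 25
     L  W  L  W  L  W  L  W  L  W  L  W  L  W  L  W  L  W  L  W  L  W  L  W  L  W
Position 25 is W, so the first player wins.

First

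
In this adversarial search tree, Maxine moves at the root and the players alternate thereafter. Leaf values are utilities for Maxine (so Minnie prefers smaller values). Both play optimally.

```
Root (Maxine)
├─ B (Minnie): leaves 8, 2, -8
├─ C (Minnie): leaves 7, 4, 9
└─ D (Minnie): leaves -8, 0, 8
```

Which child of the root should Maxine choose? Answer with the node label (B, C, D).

B (Minnie): min(8, 2, -8) = -8
C (Minnie): min(7, 4, 9) = 4
D (Minnie): min(-8, 0, 8) = -8
Root (Maxine): max(-8, 4, -8) = 4
Maxine picks the child with the highest value: C (value 4).

C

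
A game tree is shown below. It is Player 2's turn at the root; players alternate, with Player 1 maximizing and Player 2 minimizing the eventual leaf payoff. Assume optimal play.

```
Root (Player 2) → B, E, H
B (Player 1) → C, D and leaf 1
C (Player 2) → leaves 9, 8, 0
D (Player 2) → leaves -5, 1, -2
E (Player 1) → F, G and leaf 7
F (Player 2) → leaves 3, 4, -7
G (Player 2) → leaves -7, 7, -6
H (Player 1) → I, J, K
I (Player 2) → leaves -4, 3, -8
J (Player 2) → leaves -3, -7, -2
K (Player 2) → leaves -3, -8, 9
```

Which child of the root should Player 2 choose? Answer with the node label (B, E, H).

C (Player 2): min(9, 8, 0) = 0
D (Player 2): min(-5, 1, -2) = -5
B (Player 1): max(0, -5, 1) = 1
F (Player 2): min(3, 4, -7) = -7
G (Player 2): min(-7, 7, -6) = -7
E (Player 1): max(-7, -7, 7) = 7
I (Player 2): min(-4, 3, -8) = -8
J (Player 2): min(-3, -7, -2) = -7
K (Player 2): min(-3, -8, 9) = -8
H (Player 1): max(-8, -7, -8) = -7
Root (Player 2): min(1, 7, -7) = -7
Player 2 picks the child with the lowest value: H (value -7).

H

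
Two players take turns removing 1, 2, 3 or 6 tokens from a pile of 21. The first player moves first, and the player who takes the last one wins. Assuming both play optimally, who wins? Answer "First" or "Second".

W/L table (W = player to move can force a win):
i:   0  1  2  3  4  5  6  7  8  9 10 11 12 13 14 15 16 17 18 19 20 21
     L  W  W  W  L  W  W  W  L  W  W  W  L  W  W  W  L  W  W  W  L  W
Position 21 is W, so the first player wins.

First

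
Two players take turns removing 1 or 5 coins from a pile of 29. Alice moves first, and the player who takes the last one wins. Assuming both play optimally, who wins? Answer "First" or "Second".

Mark each pile size as W (mover wins) or L (mover loses):
i:   0  1  2  3  4  5  6  7  8  9 10 11 12 13 14 15 16 17 18 19 20 21 22 23 24 25 26 27 28 29
     L  W  L  W  L  W  L  W  L  W  L  W  L  W  L  W  L  W  L  W  L  W  L  W  L  W  L  W  L  W
Position 29 is W, so the first player wins.

First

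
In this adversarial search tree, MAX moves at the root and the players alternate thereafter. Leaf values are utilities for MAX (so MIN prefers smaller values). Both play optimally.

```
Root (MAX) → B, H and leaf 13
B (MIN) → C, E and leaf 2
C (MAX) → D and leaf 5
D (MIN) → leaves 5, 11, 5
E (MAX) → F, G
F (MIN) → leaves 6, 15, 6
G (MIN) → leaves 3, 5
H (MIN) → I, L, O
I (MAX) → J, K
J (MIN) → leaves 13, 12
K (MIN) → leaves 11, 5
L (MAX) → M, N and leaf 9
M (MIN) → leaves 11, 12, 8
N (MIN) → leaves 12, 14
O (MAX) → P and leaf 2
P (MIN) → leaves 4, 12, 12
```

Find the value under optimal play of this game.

D (MIN): min(5, 11, 5) = 5
C (MAX): max(5, 5) = 5
F (MIN): min(6, 15, 6) = 6
G (MIN): min(3, 5) = 3
E (MAX): max(6, 3) = 6
B (MIN): min(5, 6, 2) = 2
J (MIN): min(13, 12) = 12
K (MIN): min(11, 5) = 5
I (MAX): max(12, 5) = 12
M (MIN): min(11, 12, 8) = 8
N (MIN): min(12, 14) = 12
L (MAX): max(8, 12, 9) = 12
P (MIN): min(4, 12, 12) = 4
O (MAX): max(4, 2) = 4
H (MIN): min(12, 12, 4) = 4
Root (MAX): max(2, 4, 13) = 13

13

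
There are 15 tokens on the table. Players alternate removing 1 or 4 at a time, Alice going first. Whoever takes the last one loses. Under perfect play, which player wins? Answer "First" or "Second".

First

Positions where the player to move wins (W) vs loses (L):
i:   0  1  2  3  4  5  6  7  8  9 10 11 12 13 14 15
     W  L  W  L  W  W  L  W  L  W  W  L  W  L  W  W
Position 15 is W, so the first player wins.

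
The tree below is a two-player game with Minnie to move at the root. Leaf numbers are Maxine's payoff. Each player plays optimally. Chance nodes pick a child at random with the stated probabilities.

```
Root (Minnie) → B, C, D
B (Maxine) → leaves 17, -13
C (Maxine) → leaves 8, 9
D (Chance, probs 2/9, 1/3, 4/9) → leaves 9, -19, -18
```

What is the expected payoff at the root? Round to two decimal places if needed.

B (Maxine): max(17, -13) = 17
C (Maxine): max(8, 9) = 9
D (Chance): 2/9·9 + 1/3·-19 + 4/9·-18 = -12.33
Root (Minnie): min(17, 9, -12.33) = -12.33

-12.33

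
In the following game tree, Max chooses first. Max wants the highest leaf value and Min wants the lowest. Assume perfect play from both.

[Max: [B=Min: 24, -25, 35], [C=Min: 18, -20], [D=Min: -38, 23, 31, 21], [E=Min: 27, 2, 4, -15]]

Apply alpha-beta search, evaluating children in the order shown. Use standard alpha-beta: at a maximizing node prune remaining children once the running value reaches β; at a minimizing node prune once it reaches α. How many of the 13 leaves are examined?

B [α=-∞,β=+∞]: v=-25
C [α=-25,β=+∞]: v=-20
D [α=-20,β=+∞]: v=-38 after child 1 ≤ α → α-cutoff, skip 3
E [α=-20,β=+∞]: v=-15
Root [α=-∞,β=+∞]: v=-15
Leaves evaluated: 10 of 13.

10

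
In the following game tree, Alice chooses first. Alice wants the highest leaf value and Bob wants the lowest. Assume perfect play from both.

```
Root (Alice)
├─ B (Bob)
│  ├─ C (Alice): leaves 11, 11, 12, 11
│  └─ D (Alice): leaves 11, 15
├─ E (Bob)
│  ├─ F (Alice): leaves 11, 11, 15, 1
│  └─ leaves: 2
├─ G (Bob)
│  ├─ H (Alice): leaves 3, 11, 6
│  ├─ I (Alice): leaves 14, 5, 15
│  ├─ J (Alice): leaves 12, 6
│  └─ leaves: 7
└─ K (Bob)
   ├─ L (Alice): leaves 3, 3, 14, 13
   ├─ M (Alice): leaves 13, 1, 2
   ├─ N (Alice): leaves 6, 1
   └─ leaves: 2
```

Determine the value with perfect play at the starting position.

12

C (Alice): max(11, 11, 12, 11) = 12
D (Alice): max(11, 15) = 15
B (Bob): min(12, 15) = 12
F (Alice): max(11, 11, 15, 1) = 15
E (Bob): min(15, 2) = 2
H (Alice): max(3, 11, 6) = 11
I (Alice): max(14, 5, 15) = 15
J (Alice): max(12, 6) = 12
G (Bob): min(11, 15, 12, 7) = 7
L (Alice): max(3, 3, 14, 13) = 14
M (Alice): max(13, 1, 2) = 13
N (Alice): max(6, 1) = 6
K (Bob): min(14, 13, 6, 2) = 2
Root (Alice): max(12, 2, 7, 2) = 12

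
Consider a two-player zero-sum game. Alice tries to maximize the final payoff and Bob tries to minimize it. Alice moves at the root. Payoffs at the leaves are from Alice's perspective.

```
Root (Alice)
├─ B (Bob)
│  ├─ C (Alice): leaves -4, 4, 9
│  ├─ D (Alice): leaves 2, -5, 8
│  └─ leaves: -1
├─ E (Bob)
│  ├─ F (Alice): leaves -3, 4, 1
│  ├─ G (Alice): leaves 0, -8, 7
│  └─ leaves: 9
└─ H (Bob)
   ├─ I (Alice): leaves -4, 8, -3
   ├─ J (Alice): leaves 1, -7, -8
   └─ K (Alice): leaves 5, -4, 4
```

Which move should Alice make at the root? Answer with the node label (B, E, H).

E

C (Alice): max(-4, 4, 9) = 9
D (Alice): max(2, -5, 8) = 8
B (Bob): min(9, 8, -1) = -1
F (Alice): max(-3, 4, 1) = 4
G (Alice): max(0, -8, 7) = 7
E (Bob): min(4, 7, 9) = 4
I (Alice): max(-4, 8, -3) = 8
J (Alice): max(1, -7, -8) = 1
K (Alice): max(5, -4, 4) = 5
H (Bob): min(8, 1, 5) = 1
Root (Alice): max(-1, 4, 1) = 4
Alice picks the child with the highest value: E (value 4).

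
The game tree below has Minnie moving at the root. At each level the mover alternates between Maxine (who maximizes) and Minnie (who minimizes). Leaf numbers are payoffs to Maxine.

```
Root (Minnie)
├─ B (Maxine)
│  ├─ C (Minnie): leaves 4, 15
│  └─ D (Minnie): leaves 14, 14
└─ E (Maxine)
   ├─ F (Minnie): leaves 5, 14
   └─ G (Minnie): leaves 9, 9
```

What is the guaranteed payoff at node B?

C: min(4, 15) = 4
D: min(14, 14) = 14
B: max(4, 14) = 14

14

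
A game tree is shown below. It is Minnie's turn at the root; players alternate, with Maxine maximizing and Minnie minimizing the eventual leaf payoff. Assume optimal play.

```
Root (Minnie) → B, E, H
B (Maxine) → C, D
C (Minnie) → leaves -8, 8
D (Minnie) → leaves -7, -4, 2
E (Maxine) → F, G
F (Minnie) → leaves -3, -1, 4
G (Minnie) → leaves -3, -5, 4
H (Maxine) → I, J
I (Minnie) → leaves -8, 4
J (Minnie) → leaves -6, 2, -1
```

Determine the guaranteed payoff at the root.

C (Minnie): min(-8, 8) = -8
D (Minnie): min(-7, -4, 2) = -7
B (Maxine): max(-8, -7) = -7
F (Minnie): min(-3, -1, 4) = -3
G (Minnie): min(-3, -5, 4) = -5
E (Maxine): max(-3, -5) = -3
I (Minnie): min(-8, 4) = -8
J (Minnie): min(-6, 2, -1) = -6
H (Maxine): max(-8, -6) = -6
Root (Minnie): min(-7, -3, -6) = -7

-7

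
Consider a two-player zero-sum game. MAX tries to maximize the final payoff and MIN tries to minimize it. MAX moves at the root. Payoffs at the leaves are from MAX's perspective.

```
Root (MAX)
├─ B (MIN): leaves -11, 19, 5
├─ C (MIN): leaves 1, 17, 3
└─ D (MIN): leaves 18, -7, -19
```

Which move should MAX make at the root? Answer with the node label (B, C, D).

C

B (MIN): min(-11, 19, 5) = -11
C (MIN): min(1, 17, 3) = 1
D (MIN): min(18, -7, -19) = -19
Root (MAX): max(-11, 1, -19) = 1
MAX picks the child with the highest value: C (value 1).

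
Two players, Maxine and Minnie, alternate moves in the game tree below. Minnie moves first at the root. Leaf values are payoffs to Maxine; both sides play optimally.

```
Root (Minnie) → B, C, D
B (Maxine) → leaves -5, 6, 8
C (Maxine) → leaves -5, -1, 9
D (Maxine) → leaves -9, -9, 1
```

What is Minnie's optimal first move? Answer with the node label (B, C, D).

D

B (Maxine): max(-5, 6, 8) = 8
C (Maxine): max(-5, -1, 9) = 9
D (Maxine): max(-9, -9, 1) = 1
Root (Minnie): min(8, 9, 1) = 1
Minnie picks the child with the lowest value: D (value 1).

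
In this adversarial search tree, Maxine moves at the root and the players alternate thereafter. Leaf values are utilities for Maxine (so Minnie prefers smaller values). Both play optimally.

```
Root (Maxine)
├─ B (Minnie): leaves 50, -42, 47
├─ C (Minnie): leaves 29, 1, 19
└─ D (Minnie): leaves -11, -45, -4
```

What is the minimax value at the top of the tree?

1

B (Minnie): min(50, -42, 47) = -42
C (Minnie): min(29, 1, 19) = 1
D (Minnie): min(-11, -45, -4) = -45
Root (Maxine): max(-42, 1, -45) = 1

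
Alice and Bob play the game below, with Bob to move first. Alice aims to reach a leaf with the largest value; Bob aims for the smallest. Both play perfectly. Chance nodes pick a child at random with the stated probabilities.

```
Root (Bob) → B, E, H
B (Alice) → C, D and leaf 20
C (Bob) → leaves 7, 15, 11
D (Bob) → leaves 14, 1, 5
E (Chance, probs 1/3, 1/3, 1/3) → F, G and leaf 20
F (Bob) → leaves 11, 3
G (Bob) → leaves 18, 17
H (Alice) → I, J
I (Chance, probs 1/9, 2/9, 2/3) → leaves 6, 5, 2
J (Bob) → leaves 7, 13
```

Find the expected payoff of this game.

7

C (Bob): min(7, 15, 11) = 7
D (Bob): min(14, 1, 5) = 1
B (Alice): max(7, 1, 20) = 20
F (Bob): min(11, 3) = 3
G (Bob): min(18, 17) = 17
E (Chance): 1/3·3 + 1/3·17 + 1/3·20 = 13.33
I (Chance): 1/9·6 + 2/9·5 + 2/3·2 = 3.11
J (Bob): min(7, 13) = 7
H (Alice): max(3.11, 7) = 7
Root (Bob): min(20, 13.33, 7) = 7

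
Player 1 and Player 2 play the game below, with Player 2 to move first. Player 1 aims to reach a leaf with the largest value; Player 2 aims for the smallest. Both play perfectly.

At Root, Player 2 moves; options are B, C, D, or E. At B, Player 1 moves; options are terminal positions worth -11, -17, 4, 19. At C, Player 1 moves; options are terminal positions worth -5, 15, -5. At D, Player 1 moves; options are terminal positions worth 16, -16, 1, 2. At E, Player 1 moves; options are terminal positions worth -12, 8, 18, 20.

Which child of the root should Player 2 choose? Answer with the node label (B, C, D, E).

C

B (Player 1): max(-11, -17, 4, 19) = 19
C (Player 1): max(-5, 15, -5) = 15
D (Player 1): max(16, -16, 1, 2) = 16
E (Player 1): max(-12, 8, 18, 20) = 20
Root (Player 2): min(19, 15, 16, 20) = 15
Player 2 picks the child with the lowest value: C (value 15).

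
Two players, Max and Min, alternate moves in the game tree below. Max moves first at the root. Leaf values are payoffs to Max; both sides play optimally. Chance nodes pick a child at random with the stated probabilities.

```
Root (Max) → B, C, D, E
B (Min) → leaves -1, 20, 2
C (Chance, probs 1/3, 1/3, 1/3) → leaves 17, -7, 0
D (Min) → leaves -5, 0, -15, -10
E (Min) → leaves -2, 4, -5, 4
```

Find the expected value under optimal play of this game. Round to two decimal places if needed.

3.33

B (Min): min(-1, 20, 2) = -1
C (Chance): 1/3·17 + 1/3·-7 + 1/3·0 = 3.33
D (Min): min(-5, 0, -15, -10) = -15
E (Min): min(-2, 4, -5, 4) = -5
Root (Max): max(-1, 3.33, -15, -5) = 3.33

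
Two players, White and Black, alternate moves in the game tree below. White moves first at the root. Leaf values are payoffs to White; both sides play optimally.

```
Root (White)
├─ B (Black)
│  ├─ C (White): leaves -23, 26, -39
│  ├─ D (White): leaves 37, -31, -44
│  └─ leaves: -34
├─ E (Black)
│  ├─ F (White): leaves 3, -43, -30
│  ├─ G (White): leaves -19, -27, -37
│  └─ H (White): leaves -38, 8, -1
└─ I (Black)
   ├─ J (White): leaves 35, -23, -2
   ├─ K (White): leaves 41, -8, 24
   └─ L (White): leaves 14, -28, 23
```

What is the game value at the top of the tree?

23

C (White): max(-23, 26, -39) = 26
D (White): max(37, -31, -44) = 37
B (Black): min(26, 37, -34) = -34
F (White): max(3, -43, -30) = 3
G (White): max(-19, -27, -37) = -19
H (White): max(-38, 8, -1) = 8
E (Black): min(3, -19, 8) = -19
J (White): max(35, -23, -2) = 35
K (White): max(41, -8, 24) = 41
L (White): max(14, -28, 23) = 23
I (Black): min(35, 41, 23) = 23
Root (White): max(-34, -19, 23) = 23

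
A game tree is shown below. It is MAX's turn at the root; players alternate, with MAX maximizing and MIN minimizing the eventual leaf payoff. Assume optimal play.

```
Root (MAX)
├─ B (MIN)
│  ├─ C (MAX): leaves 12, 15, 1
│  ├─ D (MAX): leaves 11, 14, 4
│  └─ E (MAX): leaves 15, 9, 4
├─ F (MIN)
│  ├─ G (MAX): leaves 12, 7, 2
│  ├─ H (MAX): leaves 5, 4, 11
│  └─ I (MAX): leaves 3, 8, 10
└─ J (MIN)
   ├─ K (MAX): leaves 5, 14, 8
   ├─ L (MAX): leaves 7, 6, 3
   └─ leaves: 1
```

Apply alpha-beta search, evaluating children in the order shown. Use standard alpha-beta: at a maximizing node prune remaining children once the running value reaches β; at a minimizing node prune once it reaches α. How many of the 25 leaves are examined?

13

C [α=-∞,β=+∞]: v=15
D [α=-∞,β=15]: v=14
E [α=-∞,β=14]: v=15 after child 1 ≥ β → β-cutoff, skip 2
B [α=-∞,β=+∞]: v=14
G [α=14,β=+∞]: v=12
F [α=14,β=+∞]: v=12 after child 1 ≤ α → α-cutoff, skip 2
K [α=14,β=+∞]: v=14
J [α=14,β=+∞]: v=14 after child 1 ≤ α → α-cutoff, skip 2
Root [α=-∞,β=+∞]: v=14
Leaves evaluated: 13 of 25.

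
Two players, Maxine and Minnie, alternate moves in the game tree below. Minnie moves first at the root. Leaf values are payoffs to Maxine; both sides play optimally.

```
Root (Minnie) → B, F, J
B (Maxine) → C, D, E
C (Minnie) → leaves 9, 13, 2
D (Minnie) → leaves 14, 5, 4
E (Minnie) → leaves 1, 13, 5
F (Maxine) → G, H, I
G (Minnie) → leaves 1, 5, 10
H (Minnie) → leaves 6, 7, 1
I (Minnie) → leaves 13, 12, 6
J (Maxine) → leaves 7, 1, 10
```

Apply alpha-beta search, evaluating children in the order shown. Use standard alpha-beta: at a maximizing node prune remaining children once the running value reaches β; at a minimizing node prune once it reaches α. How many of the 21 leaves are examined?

C [α=-∞,β=+∞]: v=2
D [α=2,β=+∞]: v=4
E [α=4,β=+∞]: v=1 after child 1 ≤ α → α-cutoff, skip 2
B [α=-∞,β=+∞]: v=4
G [α=-∞,β=4]: v=1
H [α=1,β=4]: v=1
I [α=1,β=4]: v=6
F [α=-∞,β=4]: v=6
J [α=-∞,β=4]: v=7 after child 1 ≥ β → β-cutoff, skip 2
Root [α=-∞,β=+∞]: v=4
Leaves evaluated: 17 of 21.

17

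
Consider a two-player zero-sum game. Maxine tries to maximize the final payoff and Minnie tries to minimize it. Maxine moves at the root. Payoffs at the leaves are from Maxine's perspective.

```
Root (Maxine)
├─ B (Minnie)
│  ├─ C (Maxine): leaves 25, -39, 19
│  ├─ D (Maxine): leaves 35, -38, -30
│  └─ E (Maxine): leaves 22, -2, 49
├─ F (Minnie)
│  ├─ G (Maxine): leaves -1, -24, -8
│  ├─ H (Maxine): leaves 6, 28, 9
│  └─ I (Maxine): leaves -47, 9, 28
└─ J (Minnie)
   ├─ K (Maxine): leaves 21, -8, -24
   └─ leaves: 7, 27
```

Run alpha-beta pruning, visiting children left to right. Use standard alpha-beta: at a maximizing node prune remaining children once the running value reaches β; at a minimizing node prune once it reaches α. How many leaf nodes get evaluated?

C [α=-∞,β=+∞]: v=25
D [α=-∞,β=25]: v=35 after child 1 ≥ β → β-cutoff, skip 2
E [α=-∞,β=25]: v=49
B [α=-∞,β=+∞]: v=25
G [α=25,β=+∞]: v=-1
F [α=25,β=+∞]: v=-1 after child 1 ≤ α → α-cutoff, skip 2
K [α=25,β=+∞]: v=21
J [α=25,β=+∞]: v=21 after child 1 ≤ α → α-cutoff, skip 2
Root [α=-∞,β=+∞]: v=25
Leaves evaluated: 13 of 23.

13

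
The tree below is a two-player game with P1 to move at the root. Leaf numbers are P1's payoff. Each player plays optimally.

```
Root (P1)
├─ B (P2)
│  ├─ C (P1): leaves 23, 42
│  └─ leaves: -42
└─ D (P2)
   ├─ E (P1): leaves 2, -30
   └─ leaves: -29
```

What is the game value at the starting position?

C (P1): max(23, 42) = 42
B (P2): min(42, -42) = -42
E (P1): max(2, -30) = 2
D (P2): min(2, -29) = -29
Root (P1): max(-42, -29) = -29

-29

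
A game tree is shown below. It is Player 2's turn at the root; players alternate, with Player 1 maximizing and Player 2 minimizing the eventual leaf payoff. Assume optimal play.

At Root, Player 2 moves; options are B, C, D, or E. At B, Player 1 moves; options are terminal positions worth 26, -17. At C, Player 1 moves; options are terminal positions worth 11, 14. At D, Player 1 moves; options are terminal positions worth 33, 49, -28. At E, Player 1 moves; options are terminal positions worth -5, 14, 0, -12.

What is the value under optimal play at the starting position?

B (Player 1): max(26, -17) = 26
C (Player 1): max(11, 14) = 14
D (Player 1): max(33, 49, -28) = 49
E (Player 1): max(-5, 14, 0, -12) = 14
Root (Player 2): min(26, 14, 49, 14) = 14

14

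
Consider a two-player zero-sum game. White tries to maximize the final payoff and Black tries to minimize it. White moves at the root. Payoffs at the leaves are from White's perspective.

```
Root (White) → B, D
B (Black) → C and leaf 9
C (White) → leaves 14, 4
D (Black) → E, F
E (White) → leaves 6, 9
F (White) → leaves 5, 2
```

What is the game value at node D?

5

E: max(6, 9) = 9
F: max(5, 2) = 5
D: min(9, 5) = 5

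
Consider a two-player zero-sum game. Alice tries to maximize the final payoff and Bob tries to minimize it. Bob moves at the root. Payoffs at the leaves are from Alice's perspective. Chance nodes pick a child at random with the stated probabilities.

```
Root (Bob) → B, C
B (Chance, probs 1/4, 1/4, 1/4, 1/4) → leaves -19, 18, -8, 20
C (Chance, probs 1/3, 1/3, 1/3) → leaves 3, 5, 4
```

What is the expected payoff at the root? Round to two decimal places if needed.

2.75

B (Chance): 1/4·-19 + 1/4·18 + 1/4·-8 + 1/4·20 = 2.75
C (Chance): 1/3·3 + 1/3·5 + 1/3·4 = 4
Root (Bob): min(2.75, 4) = 2.75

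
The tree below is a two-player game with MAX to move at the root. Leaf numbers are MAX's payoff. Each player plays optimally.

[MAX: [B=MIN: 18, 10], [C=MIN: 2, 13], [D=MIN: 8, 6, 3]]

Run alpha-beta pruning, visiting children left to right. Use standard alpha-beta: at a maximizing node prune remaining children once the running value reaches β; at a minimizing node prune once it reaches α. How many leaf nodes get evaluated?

B [α=-∞,β=+∞]: v=10
C [α=10,β=+∞]: v=2 after child 1 ≤ α → α-cutoff, skip 1
D [α=10,β=+∞]: v=8 after child 1 ≤ α → α-cutoff, skip 2
Root [α=-∞,β=+∞]: v=10
Leaves evaluated: 4 of 7.

4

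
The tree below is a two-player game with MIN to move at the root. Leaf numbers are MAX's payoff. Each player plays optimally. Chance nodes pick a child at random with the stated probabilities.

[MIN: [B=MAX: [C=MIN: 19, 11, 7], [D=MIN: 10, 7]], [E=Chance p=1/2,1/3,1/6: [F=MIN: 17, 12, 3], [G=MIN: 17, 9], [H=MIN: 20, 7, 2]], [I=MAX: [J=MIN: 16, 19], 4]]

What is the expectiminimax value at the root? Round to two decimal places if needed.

4.83

C (MIN): min(19, 11, 7) = 7
D (MIN): min(10, 7) = 7
B (MAX): max(7, 7) = 7
F (MIN): min(17, 12, 3) = 3
G (MIN): min(17, 9) = 9
H (MIN): min(20, 7, 2) = 2
E (Chance): 1/2·3 + 1/3·9 + 1/6·2 = 4.83
J (MIN): min(16, 19) = 16
I (MAX): max(16, 4) = 16
Root (MIN): min(7, 4.83, 16) = 4.83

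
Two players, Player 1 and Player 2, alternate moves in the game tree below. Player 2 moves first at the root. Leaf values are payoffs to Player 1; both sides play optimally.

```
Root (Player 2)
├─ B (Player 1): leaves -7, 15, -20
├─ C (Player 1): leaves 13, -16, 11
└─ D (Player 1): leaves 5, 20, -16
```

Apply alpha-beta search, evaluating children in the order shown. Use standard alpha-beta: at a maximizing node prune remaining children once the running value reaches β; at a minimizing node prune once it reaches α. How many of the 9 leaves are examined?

B [α=-∞,β=+∞]: v=15
C [α=-∞,β=15]: v=13
D [α=-∞,β=13]: v=20 after child 2 ≥ β → β-cutoff, skip 1
Root [α=-∞,β=+∞]: v=13
Leaves evaluated: 8 of 9.

8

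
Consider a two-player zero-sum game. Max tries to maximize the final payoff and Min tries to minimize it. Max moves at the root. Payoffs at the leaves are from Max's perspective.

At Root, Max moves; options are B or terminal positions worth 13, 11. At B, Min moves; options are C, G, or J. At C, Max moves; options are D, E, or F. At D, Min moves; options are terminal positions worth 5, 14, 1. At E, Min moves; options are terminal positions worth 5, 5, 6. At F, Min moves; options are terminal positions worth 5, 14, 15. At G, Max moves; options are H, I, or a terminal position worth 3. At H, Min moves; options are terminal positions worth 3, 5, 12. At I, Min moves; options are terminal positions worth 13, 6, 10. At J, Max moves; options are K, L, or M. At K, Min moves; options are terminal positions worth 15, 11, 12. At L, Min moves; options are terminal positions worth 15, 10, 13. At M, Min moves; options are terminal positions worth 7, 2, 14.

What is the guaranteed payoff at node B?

D: min(5, 14, 1) = 1
E: min(5, 5, 6) = 5
F: min(5, 14, 15) = 5
C: max(1, 5, 5) = 5
H: min(3, 5, 12) = 3
I: min(13, 6, 10) = 6
G: max(3, 6, 3) = 6
K: min(15, 11, 12) = 11
L: min(15, 10, 13) = 10
M: min(7, 2, 14) = 2
J: max(11, 10, 2) = 11
B: min(5, 6, 11) = 5

5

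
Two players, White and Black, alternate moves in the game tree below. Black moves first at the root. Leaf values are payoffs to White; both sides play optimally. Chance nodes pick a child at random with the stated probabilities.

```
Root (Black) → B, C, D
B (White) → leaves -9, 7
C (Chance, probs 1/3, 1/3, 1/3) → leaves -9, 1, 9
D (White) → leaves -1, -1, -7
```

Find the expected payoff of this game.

-1

B (White): max(-9, 7) = 7
C (Chance): 1/3·-9 + 1/3·1 + 1/3·9 = 0.33
D (White): max(-1, -1, -7) = -1
Root (Black): min(7, 0.33, -1) = -1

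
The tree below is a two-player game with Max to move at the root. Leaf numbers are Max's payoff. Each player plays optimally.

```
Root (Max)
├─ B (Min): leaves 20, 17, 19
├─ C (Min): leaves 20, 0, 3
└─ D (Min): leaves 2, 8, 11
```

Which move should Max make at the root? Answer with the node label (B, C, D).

B (Min): min(20, 17, 19) = 17
C (Min): min(20, 0, 3) = 0
D (Min): min(2, 8, 11) = 2
Root (Max): max(17, 0, 2) = 17
Max picks the child with the highest value: B (value 17).

B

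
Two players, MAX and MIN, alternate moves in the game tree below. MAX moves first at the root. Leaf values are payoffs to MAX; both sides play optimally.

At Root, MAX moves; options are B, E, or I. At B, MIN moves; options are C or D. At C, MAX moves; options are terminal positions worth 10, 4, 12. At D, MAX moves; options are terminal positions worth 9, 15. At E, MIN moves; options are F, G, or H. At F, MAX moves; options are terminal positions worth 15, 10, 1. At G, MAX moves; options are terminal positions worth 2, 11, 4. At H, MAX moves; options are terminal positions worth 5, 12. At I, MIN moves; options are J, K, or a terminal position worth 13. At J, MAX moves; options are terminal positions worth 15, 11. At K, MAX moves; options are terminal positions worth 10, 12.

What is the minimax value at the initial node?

C (MAX): max(10, 4, 12) = 12
D (MAX): max(9, 15) = 15
B (MIN): min(12, 15) = 12
F (MAX): max(15, 10, 1) = 15
G (MAX): max(2, 11, 4) = 11
H (MAX): max(5, 12) = 12
E (MIN): min(15, 11, 12) = 11
J (MAX): max(15, 11) = 15
K (MAX): max(10, 12) = 12
I (MIN): min(15, 12, 13) = 12
Root (MAX): max(12, 11, 12) = 12

12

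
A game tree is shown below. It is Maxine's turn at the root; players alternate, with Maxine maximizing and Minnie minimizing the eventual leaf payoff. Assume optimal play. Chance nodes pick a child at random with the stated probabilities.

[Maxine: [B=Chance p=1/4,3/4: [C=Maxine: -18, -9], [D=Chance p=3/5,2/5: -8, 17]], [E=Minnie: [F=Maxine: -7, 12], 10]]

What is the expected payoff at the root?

C (Maxine): max(-18, -9) = -9
D (Chance): 3/5·-8 + 2/5·17 = 2
B (Chance): 1/4·-9 + 3/4·2 = -0.75
F (Maxine): max(-7, 12) = 12
E (Minnie): min(12, 10) = 10
Root (Maxine): max(-0.75, 10) = 10

10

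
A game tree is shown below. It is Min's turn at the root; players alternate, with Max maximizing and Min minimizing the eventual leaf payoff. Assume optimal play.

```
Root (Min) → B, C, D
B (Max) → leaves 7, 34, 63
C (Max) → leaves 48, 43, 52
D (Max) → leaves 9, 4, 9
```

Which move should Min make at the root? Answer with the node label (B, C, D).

D

B (Max): max(7, 34, 63) = 63
C (Max): max(48, 43, 52) = 52
D (Max): max(9, 4, 9) = 9
Root (Min): min(63, 52, 9) = 9
Min picks the child with the lowest value: D (value 9).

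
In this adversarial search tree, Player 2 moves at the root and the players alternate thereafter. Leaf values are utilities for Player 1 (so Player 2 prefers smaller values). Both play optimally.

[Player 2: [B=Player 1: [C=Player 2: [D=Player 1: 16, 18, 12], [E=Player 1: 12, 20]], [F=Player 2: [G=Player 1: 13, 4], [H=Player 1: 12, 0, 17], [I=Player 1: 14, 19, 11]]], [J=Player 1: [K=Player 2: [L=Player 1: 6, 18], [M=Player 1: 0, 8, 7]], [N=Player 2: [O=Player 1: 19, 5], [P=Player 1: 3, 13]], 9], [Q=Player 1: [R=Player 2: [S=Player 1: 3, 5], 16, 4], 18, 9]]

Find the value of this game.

13

D (Player 1): max(16, 18, 12) = 18
E (Player 1): max(12, 20) = 20
C (Player 2): min(18, 20) = 18
G (Player 1): max(13, 4) = 13
H (Player 1): max(12, 0, 17) = 17
I (Player 1): max(14, 19, 11) = 19
F (Player 2): min(13, 17, 19) = 13
B (Player 1): max(18, 13) = 18
L (Player 1): max(6, 18) = 18
M (Player 1): max(0, 8, 7) = 8
K (Player 2): min(18, 8) = 8
O (Player 1): max(19, 5) = 19
P (Player 1): max(3, 13) = 13
N (Player 2): min(19, 13) = 13
J (Player 1): max(8, 13, 9) = 13
S (Player 1): max(3, 5) = 5
R (Player 2): min(5, 16, 4) = 4
Q (Player 1): max(4, 18, 9) = 18
Root (Player 2): min(18, 13, 18) = 13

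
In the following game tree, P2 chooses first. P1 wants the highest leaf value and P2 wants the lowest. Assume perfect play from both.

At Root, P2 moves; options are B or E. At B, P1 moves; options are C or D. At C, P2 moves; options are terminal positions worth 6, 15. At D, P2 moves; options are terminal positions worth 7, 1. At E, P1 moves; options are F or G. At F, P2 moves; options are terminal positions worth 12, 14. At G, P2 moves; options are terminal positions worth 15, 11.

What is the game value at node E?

F: min(12, 14) = 12
G: min(15, 11) = 11
E: max(12, 11) = 12

12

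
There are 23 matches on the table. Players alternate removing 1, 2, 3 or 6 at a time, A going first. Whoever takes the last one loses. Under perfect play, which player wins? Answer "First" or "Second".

W/L table (W = player to move can force a win):
i:   0  1  2  3  4  5  6  7  8  9 10 11 12 13 14 15 16 17 18 19 20 21 22 23
     W  L  W  W  W  L  W  W  W  L  W  W  W  L  W  W  W  L  W  W  W  L  W  W
Position 23 is W, so the first player wins.

First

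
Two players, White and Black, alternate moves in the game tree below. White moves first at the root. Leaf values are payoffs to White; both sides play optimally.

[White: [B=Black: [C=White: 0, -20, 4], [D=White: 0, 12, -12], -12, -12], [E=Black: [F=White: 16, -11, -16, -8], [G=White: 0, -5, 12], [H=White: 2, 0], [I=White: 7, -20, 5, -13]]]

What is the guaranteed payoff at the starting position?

C (White): max(0, -20, 4) = 4
D (White): max(0, 12, -12) = 12
B (Black): min(4, 12, -12, -12) = -12
F (White): max(16, -11, -16, -8) = 16
G (White): max(0, -5, 12) = 12
H (White): max(2, 0) = 2
I (White): max(7, -20, 5, -13) = 7
E (Black): min(16, 12, 2, 7) = 2
Root (White): max(-12, 2) = 2

2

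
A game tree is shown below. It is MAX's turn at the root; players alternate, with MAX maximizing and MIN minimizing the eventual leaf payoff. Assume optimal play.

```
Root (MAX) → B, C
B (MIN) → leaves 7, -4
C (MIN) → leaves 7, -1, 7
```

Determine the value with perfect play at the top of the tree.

-1

B (MIN): min(7, -4) = -4
C (MIN): min(7, -1, 7) = -1
Root (MAX): max(-4, -1) = -1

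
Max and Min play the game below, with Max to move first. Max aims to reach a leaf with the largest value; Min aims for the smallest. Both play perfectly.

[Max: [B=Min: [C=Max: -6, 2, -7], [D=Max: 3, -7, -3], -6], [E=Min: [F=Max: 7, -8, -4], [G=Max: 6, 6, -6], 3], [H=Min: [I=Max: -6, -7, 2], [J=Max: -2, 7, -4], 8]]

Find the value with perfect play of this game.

3

C (Max): max(-6, 2, -7) = 2
D (Max): max(3, -7, -3) = 3
B (Min): min(2, 3, -6) = -6
F (Max): max(7, -8, -4) = 7
G (Max): max(6, 6, -6) = 6
E (Min): min(7, 6, 3) = 3
I (Max): max(-6, -7, 2) = 2
J (Max): max(-2, 7, -4) = 7
H (Min): min(2, 7, 8) = 2
Root (Max): max(-6, 3, 2) = 3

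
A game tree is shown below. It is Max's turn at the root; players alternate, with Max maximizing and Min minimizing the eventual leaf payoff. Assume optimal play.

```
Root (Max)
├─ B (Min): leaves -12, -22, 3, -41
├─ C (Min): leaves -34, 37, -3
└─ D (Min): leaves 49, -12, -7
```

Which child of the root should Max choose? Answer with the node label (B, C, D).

B (Min): min(-12, -22, 3, -41) = -41
C (Min): min(-34, 37, -3) = -34
D (Min): min(49, -12, -7) = -12
Root (Max): max(-41, -34, -12) = -12
Max picks the child with the highest value: D (value -12).

D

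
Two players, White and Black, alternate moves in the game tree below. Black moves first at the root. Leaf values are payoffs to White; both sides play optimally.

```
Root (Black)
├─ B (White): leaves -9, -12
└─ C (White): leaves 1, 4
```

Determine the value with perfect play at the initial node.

B (White): max(-9, -12) = -9
C (White): max(1, 4) = 4
Root (Black): min(-9, 4) = -9

-9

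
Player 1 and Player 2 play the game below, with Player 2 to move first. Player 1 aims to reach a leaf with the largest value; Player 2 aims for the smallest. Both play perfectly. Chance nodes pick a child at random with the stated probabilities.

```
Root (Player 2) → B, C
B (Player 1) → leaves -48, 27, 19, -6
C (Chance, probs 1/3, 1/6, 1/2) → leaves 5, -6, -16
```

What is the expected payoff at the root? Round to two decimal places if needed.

B (Player 1): max(-48, 27, 19, -6) = 27
C (Chance): 1/3·5 + 1/6·-6 + 1/2·-16 = -7.33
Root (Player 2): min(27, -7.33) = -7.33

-7.33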